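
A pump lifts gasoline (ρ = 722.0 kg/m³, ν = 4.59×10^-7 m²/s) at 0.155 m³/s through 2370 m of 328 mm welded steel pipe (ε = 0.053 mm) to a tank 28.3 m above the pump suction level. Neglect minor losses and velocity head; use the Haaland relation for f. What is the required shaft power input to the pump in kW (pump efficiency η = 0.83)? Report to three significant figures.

P_shaft ≈ 60.3 kW

V = 4Q/(πD²) = 1.834 m/s; Re = 1.31×10^6; ε/D = 1.62×10^-4; f = 0.01394
h_f = f(L/D)V²/2g = 17.28 m
Total head H = z + h_f = 28.3 + 17.28 = 45.58 m
P_hyd = ρgQH = 722.0·9.81·0.155·45.58 = 50.04 kW
P_shaft = P_hyd/η = 50.04/0.83 = 60.29 kW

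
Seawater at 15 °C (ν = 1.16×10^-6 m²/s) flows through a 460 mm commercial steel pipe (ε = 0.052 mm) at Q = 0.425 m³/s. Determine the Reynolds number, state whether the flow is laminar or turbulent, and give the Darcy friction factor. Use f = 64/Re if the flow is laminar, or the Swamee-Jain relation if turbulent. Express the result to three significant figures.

V = 4Q/(πD²) = 2.557 m/s
Re = VD/ν = 2.557·0.460/1.16×10^-6 = 1.01×10^6
Re > 4000 → turbulent; ε/D = 1.13×10^-4
Swamee-Jain: f = 0.01368

Re ≈ 1.01×10^6; turbulent; f ≈ 0.0137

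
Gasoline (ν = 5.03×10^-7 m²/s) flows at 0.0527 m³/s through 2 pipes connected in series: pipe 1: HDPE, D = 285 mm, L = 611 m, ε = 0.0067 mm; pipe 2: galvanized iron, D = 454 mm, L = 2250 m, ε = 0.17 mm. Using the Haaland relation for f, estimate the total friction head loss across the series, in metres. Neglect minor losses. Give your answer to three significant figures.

Pipe 1: V = 0.8261 m/s, Re = 4.68×10^5, ε/D = 2.35×10^-5, f = 0.01349, h_1 = f(L/D)V²/2g = 1.006 m
Pipe 2: V = 0.3255 m/s, Re = 2.94×10^5, ε/D = 3.74×10^-4, f = 0.01733, h_2 = f(L/D)V²/2g = 0.4640 m
Series → Q common, losses add: H = Σh = 1.470 m

H ≈ 1.47 m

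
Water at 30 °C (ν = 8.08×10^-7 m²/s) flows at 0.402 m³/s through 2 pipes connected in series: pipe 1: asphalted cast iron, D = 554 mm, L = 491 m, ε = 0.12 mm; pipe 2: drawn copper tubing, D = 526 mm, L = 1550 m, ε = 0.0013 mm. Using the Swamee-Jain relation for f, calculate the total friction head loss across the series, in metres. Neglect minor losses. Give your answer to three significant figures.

Pipe 1: V = 1.668 m/s, Re = 1.14×10^6, ε/D = 2.17×10^-4, f = 0.01485, h_1 = f(L/D)V²/2g = 1.865 m
Pipe 2: V = 1.850 m/s, Re = 1.20×10^6, ε/D = 2.47×10^-6, f = 0.01132, h_2 = f(L/D)V²/2g = 5.820 m
Series → Q common, losses add: H = Σh = 7.685 m

H ≈ 7.69 m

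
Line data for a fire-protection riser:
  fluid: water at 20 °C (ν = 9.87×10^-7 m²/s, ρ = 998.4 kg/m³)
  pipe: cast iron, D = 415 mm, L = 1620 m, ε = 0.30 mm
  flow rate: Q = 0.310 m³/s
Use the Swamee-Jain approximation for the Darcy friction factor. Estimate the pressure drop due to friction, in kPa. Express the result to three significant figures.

V = 4Q/(πD²) = 4·0.310/(π·0.415²) = 2.292 m/s
Re = VD/ν = 2.292·0.415/9.87×10^-7 = 9.64×10^5 → turbulent
ε/D = 0.30/415 = 7.23×10^-4
Swamee-Jain: f = 0.01867
h_f = f(L/D)V²/(2g) = 0.01867·(1620/0.415)·2.292²/(2·9.81) = 19.51 m
Δp = ρg·h_f = 998.4·9.81·19.51 = 191.1 kPa

Δp ≈ 191 kPa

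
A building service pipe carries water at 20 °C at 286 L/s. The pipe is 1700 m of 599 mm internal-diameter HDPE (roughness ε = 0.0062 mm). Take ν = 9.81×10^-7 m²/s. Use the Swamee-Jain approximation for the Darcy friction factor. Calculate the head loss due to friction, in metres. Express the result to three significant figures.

V = 4Q/(πD²) = 4·0.286/(π·0.599²) = 1.015 m/s
Re = VD/ν = 1.015·0.599/9.81×10^-7 = 6.20×10^5 → turbulent
ε/D = 0.0062/599 = 1.04×10^-5
Swamee-Jain: f = 0.01279
h_f = f(L/D)V²/(2g) = 0.01279·(1700/0.599)·1.015²/(2·9.81) = 1.906 m

h_f ≈ 1.91 m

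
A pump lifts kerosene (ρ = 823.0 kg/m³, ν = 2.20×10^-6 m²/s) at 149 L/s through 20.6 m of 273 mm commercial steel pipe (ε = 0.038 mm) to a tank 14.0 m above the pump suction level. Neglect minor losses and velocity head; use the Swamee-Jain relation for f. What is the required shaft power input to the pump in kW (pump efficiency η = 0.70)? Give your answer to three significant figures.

V = 4Q/(πD²) = 2.545 m/s; Re = 3.16×10^5; ε/D = 1.39×10^-4; f = 0.01570
h_f = f(L/D)V²/2g = 0.3911 m
Total head H = z + h_f = 14.0 + 0.3911 = 14.39 m
P_hyd = ρgQH = 823.0·9.81·0.149·14.39 = 17.31 kW
P_shaft = P_hyd/η = 17.31/0.70 = 24.73 kW

P_shaft ≈ 24.7 kW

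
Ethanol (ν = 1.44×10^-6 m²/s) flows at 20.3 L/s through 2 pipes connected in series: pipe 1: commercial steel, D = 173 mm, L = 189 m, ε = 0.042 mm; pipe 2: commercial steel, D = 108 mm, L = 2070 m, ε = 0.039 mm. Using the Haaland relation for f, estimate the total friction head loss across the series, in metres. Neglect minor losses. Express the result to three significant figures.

Pipe 1: V = 0.8636 m/s, Re = 1.04×10^5, ε/D = 2.43×10^-4, f = 0.01882, h_1 = f(L/D)V²/2g = 0.7817 m
Pipe 2: V = 2.216 m/s, Re = 1.66×10^5, ε/D = 3.61×10^-4, f = 0.01823, h_2 = f(L/D)V²/2g = 87.46 m
Series → Q common, losses add: H = Σh = 88.24 m

H ≈ 88.2 m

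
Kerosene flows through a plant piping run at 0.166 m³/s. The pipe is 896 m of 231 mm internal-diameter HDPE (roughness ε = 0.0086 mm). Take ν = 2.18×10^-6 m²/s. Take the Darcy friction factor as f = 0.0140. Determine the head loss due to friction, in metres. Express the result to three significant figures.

h_f ≈ 43.4 m

V = 4Q/(πD²) = 4·0.166/(π·0.231²) = 3.961 m/s
h_f = f(L/D)V²/(2g) = 0.01400·(896/0.231)·3.961²/(2·9.81) = 43.42 m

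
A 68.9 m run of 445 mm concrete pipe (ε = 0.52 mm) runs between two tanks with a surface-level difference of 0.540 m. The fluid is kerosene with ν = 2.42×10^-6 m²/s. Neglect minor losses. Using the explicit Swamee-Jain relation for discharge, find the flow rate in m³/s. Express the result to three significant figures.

Q ≈ 0.279 m³/s

Swamee-Jain (Type II): Q = -0.965·√(gD⁵h_f/L)·ln[ε/(3.7D) + √(3.17ν²L/(gD³h_f))]
√(gD⁵h_f/L) = √(9.81·0.445⁵·0.540/68.9) = 0.03663
ε/(3.7D) = 3.16×10^-4; √(3.17ν²L/(gD³h_f)) = 5.23×10^-5
Q = -0.965·0.03663·ln(3.682×10^-4) = 0.2795 m³/s
Check: V = 1.80 m/s, Re = 3.30×10^5, f = 0.02134, h_f = 0.544 m ≈ 0.540 m ✓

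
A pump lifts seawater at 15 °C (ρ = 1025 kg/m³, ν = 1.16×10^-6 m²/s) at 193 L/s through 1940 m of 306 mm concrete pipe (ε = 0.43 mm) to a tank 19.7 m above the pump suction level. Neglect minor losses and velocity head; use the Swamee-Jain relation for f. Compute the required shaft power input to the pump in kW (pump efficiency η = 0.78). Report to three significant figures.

P_shaft ≈ 170 kW

V = 4Q/(πD²) = 2.624 m/s; Re = 6.92×10^5; ε/D = 0.00141; f = 0.02181
h_f = f(L/D)V²/2g = 48.54 m
Total head H = z + h_f = 19.7 + 48.54 = 68.24 m
P_hyd = ρgQH = 1025·9.81·0.193·68.24 = 132.4 kW
P_shaft = P_hyd/η = 132.4/0.78 = 169.8 kW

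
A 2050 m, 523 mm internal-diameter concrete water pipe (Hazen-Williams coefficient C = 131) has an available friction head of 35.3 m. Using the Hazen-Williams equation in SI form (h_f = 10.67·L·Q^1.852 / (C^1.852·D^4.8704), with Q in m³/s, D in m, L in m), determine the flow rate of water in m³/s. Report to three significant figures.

Q ≈ 0.740 m³/s

Rearranging: Q = [h_f·C^1.852·D^4.8704 / (10.67·L)]^(1/1.852)
Q = [35.3·131^1.852·0.523^4.8704 / (10.67·2050)]^0.540 = 0.7402 m³/s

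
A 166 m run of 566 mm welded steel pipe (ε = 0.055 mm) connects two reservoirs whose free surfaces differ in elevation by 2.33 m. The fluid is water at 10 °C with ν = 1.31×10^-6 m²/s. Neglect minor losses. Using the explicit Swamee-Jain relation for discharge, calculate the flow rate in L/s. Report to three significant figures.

Swamee-Jain (Type II): Q = -0.965·√(gD⁵h_f/L)·ln[ε/(3.7D) + √(3.17ν²L/(gD³h_f))]
√(gD⁵h_f/L) = √(9.81·0.566⁵·2.33/166) = 0.08943
ε/(3.7D) = 2.63×10^-5; √(3.17ν²L/(gD³h_f)) = 1.48×10^-5
Q = -0.965·0.08943·ln(4.102×10^-5) = 0.8718 m³/s
Check: V = 3.46 m/s, Re = 1.50×10^6, f = 0.01306, h_f = 2.34 m ≈ 2.33 m ✓

Q ≈ 872 L/s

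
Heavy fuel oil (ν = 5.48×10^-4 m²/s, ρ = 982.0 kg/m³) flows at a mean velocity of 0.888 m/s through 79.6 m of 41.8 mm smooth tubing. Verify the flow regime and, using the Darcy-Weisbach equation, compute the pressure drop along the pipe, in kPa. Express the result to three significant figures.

Δp ≈ 697 kPa

Re = VD/ν = 0.888·0.04180/5.48×10^-4 = 67.7 → laminar (Re < 2300)
f = 64/Re = 0.9449
h_f = f(L/D)V²/(2g) = 0.9449·(79.6/0.04180)·0.888²/(2·9.81) = 72.32 m
Δp = ρg·h_f = 982.0·9.81·72.32 = 696.7 kPa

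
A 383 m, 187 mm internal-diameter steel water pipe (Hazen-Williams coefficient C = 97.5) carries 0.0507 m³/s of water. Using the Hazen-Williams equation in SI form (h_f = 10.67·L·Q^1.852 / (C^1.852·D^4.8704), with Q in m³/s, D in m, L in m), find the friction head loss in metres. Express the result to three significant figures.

h_f ≈ 11.9 m

h_f = 10.67·383·0.0507^1.852 / (97.5^1.852·0.187^4.8704) = 11.91 m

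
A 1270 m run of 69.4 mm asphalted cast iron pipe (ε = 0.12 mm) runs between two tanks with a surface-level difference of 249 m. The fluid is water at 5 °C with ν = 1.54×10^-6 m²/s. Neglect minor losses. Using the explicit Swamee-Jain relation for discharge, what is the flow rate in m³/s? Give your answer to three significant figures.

Swamee-Jain (Type II): Q = -0.965·√(gD⁵h_f/L)·ln[ε/(3.7D) + √(3.17ν²L/(gD³h_f))]
√(gD⁵h_f/L) = √(9.81·0.0694⁵·249/1270) = 0.001760
ε/(3.7D) = 4.67×10^-4; √(3.17ν²L/(gD³h_f)) = 1.08×10^-4
Q = -0.965·0.001760·ln(5.755×10^-4) = 0.01267 m³/s
Check: V = 3.35 m/s, Re = 1.51×10^5, f = 0.02400, h_f = 251 m ≈ 249 m ✓

Q ≈ 0.0127 m³/s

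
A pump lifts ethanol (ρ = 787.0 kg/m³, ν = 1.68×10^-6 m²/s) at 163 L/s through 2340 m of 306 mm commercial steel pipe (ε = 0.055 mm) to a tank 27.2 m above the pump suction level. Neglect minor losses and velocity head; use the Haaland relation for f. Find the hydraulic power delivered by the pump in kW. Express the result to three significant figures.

P_hyd ≈ 71.3 kW

V = 4Q/(πD²) = 2.216 m/s; Re = 4.04×10^5; ε/D = 1.80×10^-4; f = 0.01540
h_f = f(L/D)V²/2g = 29.49 m
Total head H = z + h_f = 27.2 + 29.49 = 56.69 m
P_hyd = ρgQH = 787.0·9.81·0.163·56.69 = 71.34 kW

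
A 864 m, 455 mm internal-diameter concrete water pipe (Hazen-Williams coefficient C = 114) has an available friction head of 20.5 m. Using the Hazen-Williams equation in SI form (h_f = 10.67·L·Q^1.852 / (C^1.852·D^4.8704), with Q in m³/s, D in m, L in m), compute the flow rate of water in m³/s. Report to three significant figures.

Q ≈ 0.531 m³/s

Rearranging: Q = [h_f·C^1.852·D^4.8704 / (10.67·L)]^(1/1.852)
Q = [20.5·114^1.852·0.455^4.8704 / (10.67·864)]^0.540 = 0.5310 m³/s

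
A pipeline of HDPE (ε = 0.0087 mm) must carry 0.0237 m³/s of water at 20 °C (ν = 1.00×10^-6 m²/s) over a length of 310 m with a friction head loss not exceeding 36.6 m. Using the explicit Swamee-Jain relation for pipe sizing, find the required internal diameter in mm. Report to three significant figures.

Swamee-Jain (Type III): D = 0.66·[ε^1.25·(LQ²/(gh_f))^4.75 + ν·Q^9.4·(L/(gh_f))^5.2]^0.04
LQ²/(gh_f) = 4.850×10^-4; L/(gh_f) = 0.8634
Term 1 = ε^1.25·(…)^4.75 = 8.54×10^-23; Term 2 = ν·Q^9.4·(…)^5.2 = 2.46×10^-22
D = 0.66·(8.54×10^-23 + 2.46×10^-22)^0.04 = 0.09128 m = 91.3 mm
Check: V = 3.62 m/s, Re = 3.31×10^5, f = 0.01519, h_f = 34.5 m ≈ 36.6 m ✓

D ≈ 91.3 mm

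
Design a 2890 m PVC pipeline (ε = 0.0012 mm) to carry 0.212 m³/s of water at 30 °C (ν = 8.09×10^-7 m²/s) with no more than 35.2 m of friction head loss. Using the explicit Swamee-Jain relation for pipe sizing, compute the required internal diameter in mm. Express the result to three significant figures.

Swamee-Jain (Type III): D = 0.66·[ε^1.25·(LQ²/(gh_f))^4.75 + ν·Q^9.4·(L/(gh_f))^5.2]^0.04
LQ²/(gh_f) = 0.3761; L/(gh_f) = 8.369
Term 1 = ε^1.25·(…)^4.75 = 3.82×10^-10; Term 2 = ν·Q^9.4·(…)^5.2 = 2.36×10^-8
D = 0.66·(3.82×10^-10 + 2.36×10^-8)^0.04 = 0.3272 m = 327 mm
Check: V = 2.52 m/s, Re = 1.02×10^6, f = 0.01166, h_f = 33.4 m ≈ 35.2 m ✓

D ≈ 327 mm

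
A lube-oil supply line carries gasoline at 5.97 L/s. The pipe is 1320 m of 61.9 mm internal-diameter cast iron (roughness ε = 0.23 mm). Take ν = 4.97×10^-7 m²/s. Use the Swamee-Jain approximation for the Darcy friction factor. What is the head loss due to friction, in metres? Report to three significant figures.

V = 4Q/(πD²) = 4·0.00597/(π·0.0619²) = 1.984 m/s
Re = VD/ν = 1.984·0.0619/4.97×10^-7 = 2.47×10^5 → turbulent
ε/D = 0.23/61.9 = 0.00372
Swamee-Jain: f = 0.02844
h_f = f(L/D)V²/(2g) = 0.02844·(1320/0.0619)·1.984²/(2·9.81) = 121.7 m

h_f ≈ 122 m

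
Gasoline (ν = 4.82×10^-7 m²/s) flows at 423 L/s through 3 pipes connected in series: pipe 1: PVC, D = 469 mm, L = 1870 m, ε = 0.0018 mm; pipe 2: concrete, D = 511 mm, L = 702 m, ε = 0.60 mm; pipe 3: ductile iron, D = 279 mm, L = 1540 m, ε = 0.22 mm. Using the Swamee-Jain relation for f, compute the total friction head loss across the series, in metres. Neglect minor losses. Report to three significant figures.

Pipe 1: V = 2.449 m/s, Re = 2.38×10^6, ε/D = 3.84×10^-6, f = 0.01025, h_1 = f(L/D)V²/2g = 12.48 m
Pipe 2: V = 2.063 m/s, Re = 2.19×10^6, ε/D = 0.00117, f = 0.02060, h_2 = f(L/D)V²/2g = 6.138 m
Pipe 3: V = 6.919 m/s, Re = 4.00×10^6, ε/D = 7.89×10^-4, f = 0.01868, h_3 = f(L/D)V²/2g = 251.6 m
Series → Q common, losses add: H = Σh = 270.2 m

H ≈ 270 m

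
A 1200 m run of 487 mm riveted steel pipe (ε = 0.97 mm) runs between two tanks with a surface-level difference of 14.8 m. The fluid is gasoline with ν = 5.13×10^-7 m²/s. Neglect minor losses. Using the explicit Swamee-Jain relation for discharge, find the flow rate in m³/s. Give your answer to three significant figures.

Q ≈ 0.417 m³/s

Swamee-Jain (Type II): Q = -0.965·√(gD⁵h_f/L)·ln[ε/(3.7D) + √(3.17ν²L/(gD³h_f))]
√(gD⁵h_f/L) = √(9.81·0.487⁵·14.8/1200) = 0.05757
ε/(3.7D) = 5.38×10^-4; √(3.17ν²L/(gD³h_f)) = 7.73×10^-6
Q = -0.965·0.05757·ln(5.460×10^-4) = 0.4174 m³/s
Check: V = 2.24 m/s, Re = 2.13×10^6, f = 0.02353, h_f = 14.8 m ≈ 14.8 m ✓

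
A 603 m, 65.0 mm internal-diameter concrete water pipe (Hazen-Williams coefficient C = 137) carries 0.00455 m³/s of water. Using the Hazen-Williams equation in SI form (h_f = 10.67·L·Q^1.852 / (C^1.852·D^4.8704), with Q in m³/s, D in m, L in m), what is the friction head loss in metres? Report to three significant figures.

h_f ≈ 19.7 m

h_f = 10.67·603·0.00455^1.852 / (137^1.852·0.0650^4.8704) = 19.75 m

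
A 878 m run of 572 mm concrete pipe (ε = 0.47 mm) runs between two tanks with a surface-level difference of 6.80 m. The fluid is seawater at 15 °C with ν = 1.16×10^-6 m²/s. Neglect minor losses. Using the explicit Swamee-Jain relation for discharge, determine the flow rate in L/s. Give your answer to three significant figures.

Swamee-Jain (Type II): Q = -0.965·√(gD⁵h_f/L)·ln[ε/(3.7D) + √(3.17ν²L/(gD³h_f))]
√(gD⁵h_f/L) = √(9.81·0.572⁵·6.80/878) = 0.06821
ε/(3.7D) = 2.22×10^-4; √(3.17ν²L/(gD³h_f)) = 1.73×10^-5
Q = -0.965·0.06821·ln(2.394×10^-4) = 0.5488 m³/s
Check: V = 2.14 m/s, Re = 1.05×10^6, f = 0.01915, h_f = 6.83 m ≈ 6.80 m ✓

Q ≈ 549 L/s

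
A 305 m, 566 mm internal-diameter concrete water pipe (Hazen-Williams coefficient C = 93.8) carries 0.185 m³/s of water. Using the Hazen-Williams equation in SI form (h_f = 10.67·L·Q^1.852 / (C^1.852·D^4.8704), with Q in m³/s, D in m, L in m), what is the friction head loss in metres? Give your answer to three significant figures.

h_f ≈ 0.509 m

h_f = 10.67·305·0.185^1.852 / (93.8^1.852·0.566^4.8704) = 0.5089 m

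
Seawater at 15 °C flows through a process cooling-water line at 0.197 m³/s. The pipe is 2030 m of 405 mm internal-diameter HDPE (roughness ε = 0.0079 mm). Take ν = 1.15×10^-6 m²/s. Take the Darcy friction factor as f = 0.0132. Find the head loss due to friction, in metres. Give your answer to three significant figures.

V = 4Q/(πD²) = 4·0.197/(π·0.405²) = 1.529 m/s
h_f = f(L/D)V²/(2g) = 0.01320·(2030/0.405)·1.529²/(2·9.81) = 7.886 m

h_f ≈ 7.89 m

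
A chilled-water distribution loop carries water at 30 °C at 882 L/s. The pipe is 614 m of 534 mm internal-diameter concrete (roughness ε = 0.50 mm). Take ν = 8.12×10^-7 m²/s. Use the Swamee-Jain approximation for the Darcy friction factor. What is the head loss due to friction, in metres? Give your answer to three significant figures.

h_f ≈ 17.7 m

V = 4Q/(πD²) = 4·0.882/(π·0.534²) = 3.938 m/s
Re = VD/ν = 3.938·0.534/8.12×10^-7 = 2.59×10^6 → turbulent
ε/D = 0.50/534 = 9.36×10^-4
Swamee-Jain: f = 0.01950
h_f = f(L/D)V²/(2g) = 0.01950·(614/0.534)·3.938²/(2·9.81) = 17.73 m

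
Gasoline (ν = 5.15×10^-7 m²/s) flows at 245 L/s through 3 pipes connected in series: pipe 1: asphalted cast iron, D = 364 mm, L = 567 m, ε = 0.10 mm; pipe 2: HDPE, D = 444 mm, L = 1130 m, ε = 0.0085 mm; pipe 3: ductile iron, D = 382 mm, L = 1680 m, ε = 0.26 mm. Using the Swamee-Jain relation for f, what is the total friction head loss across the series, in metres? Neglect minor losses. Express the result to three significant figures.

H ≈ 29.2 m

Pipe 1: V = 2.354 m/s, Re = 1.66×10^6, ε/D = 2.75×10^-4, f = 0.01523, h_1 = f(L/D)V²/2g = 6.701 m
Pipe 2: V = 1.582 m/s, Re = 1.36×10^6, ε/D = 1.91×10^-5, f = 0.01157, h_2 = f(L/D)V²/2g = 3.757 m
Pipe 3: V = 2.138 m/s, Re = 1.59×10^6, ε/D = 6.81×10^-4, f = 0.01825, h_3 = f(L/D)V²/2g = 18.70 m
Series → Q common, losses add: H = Σh = 29.15 m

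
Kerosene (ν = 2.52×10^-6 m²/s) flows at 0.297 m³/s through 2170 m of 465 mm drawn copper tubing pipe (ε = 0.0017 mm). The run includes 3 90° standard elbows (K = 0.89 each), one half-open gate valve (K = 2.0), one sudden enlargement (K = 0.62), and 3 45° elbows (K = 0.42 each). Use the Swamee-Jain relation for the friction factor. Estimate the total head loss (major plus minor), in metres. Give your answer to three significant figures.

H_L ≈ 11.4 m

V = 4Q/(πD²) = 1.749 m/s; V²/2g = 0.1559 m
Re = 3.23×10^5, ε/D = 3.66×10^-6 → f = 0.01422 (Swamee-Jain)
Major: h_f = f(L/D)·V²/2g = 0.01422·4667·0.1559 = 10.35 m
Minor: ΣK = 6.55; h_m = ΣK·V²/2g = 1.021 m
Total H_L = 10.35 + 1.021 = 11.37 m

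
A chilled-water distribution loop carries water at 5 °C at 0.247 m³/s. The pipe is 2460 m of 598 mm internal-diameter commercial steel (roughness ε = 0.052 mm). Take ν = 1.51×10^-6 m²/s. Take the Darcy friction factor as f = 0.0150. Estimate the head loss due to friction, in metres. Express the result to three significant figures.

h_f ≈ 2.43 m

V = 4Q/(πD²) = 4·0.247/(π·0.598²) = 0.8794 m/s
h_f = f(L/D)V²/(2g) = 0.01500·(2460/0.598)·0.8794²/(2·9.81) = 2.432 m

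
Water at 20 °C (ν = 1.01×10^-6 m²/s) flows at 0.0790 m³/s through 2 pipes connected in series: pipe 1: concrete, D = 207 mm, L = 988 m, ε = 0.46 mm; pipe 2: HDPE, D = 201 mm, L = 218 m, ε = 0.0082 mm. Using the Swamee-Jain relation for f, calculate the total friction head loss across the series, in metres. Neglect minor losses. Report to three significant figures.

H ≈ 37.6 m

Pipe 1: V = 2.347 m/s, Re = 4.81×10^5, ε/D = 0.00222, f = 0.02456, h_1 = f(L/D)V²/2g = 32.92 m
Pipe 2: V = 2.490 m/s, Re = 4.95×10^5, ε/D = 4.08×10^-5, f = 0.01373, h_2 = f(L/D)V²/2g = 4.704 m
Series → Q common, losses add: H = Σh = 37.62 m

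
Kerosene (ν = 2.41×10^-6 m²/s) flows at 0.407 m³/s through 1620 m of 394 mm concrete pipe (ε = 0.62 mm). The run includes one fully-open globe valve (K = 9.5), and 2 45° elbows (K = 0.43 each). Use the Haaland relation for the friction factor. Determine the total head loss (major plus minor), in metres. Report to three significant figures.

H_L ≈ 58.2 m

V = 4Q/(πD²) = 3.338 m/s; V²/2g = 0.5680 m
Re = 5.46×10^5, ε/D = 0.00157 → f = 0.02239 (Haaland)
Major: h_f = f(L/D)·V²/2g = 0.02239·4112·0.5680 = 52.29 m
Minor: ΣK = 10.4; h_m = ΣK·V²/2g = 5.884 m
Total H_L = 52.29 + 5.884 = 58.17 m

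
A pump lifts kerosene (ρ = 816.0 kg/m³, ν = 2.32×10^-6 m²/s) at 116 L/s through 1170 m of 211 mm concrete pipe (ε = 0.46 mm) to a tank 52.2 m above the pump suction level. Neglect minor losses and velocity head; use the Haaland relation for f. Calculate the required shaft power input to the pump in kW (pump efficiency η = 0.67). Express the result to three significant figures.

V = 4Q/(πD²) = 3.317 m/s; Re = 3.02×10^5; ε/D = 0.00218; f = 0.02451
h_f = f(L/D)V²/2g = 76.24 m
Total head H = z + h_f = 52.2 + 76.24 = 128.4 m
P_hyd = ρgQH = 816.0·9.81·0.116·128.4 = 119.3 kW
P_shaft = P_hyd/η = 119.3/0.67 = 178.0 kW

P_shaft ≈ 178 kW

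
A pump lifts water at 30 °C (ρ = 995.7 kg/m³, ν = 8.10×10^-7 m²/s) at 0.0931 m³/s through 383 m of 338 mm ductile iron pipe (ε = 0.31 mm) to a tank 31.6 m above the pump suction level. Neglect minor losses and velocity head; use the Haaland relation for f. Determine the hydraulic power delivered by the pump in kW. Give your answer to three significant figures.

V = 4Q/(πD²) = 1.038 m/s; Re = 4.33×10^5; ε/D = 9.17×10^-4; f = 0.01990
h_f = f(L/D)V²/2g = 1.238 m
Total head H = z + h_f = 31.6 + 1.238 = 32.84 m
P_hyd = ρgQH = 995.7·9.81·0.0931·32.84 = 29.86 kW

P_hyd ≈ 29.9 kW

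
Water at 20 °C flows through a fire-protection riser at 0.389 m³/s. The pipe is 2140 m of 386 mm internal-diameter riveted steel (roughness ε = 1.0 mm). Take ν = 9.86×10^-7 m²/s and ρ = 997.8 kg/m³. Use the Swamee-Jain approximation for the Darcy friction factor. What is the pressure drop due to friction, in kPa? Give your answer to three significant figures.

Δp ≈ 773 kPa

V = 4Q/(πD²) = 4·0.389/(π·0.386²) = 3.324 m/s
Re = VD/ν = 3.324·0.386/9.86×10^-7 = 1.30×10^6 → turbulent
ε/D = 1.0/386 = 0.00259
Swamee-Jain: f = 0.02530
h_f = f(L/D)V²/(2g) = 0.02530·(2140/0.386)·3.324²/(2·9.81) = 78.98 m
Δp = ρg·h_f = 997.8·9.81·78.98 = 773.1 kPa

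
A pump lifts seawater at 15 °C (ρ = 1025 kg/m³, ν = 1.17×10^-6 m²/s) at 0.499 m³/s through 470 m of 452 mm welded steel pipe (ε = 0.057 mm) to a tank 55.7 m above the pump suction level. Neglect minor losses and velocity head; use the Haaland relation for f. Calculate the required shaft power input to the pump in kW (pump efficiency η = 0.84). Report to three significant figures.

V = 4Q/(πD²) = 3.110 m/s; Re = 1.20×10^6; ε/D = 1.26×10^-4; f = 0.01353
h_f = f(L/D)V²/2g = 6.934 m
Total head H = z + h_f = 55.7 + 6.934 = 62.63 m
P_hyd = ρgQH = 1025·9.81·0.499·62.63 = 314.3 kW
P_shaft = P_hyd/η = 314.3/0.84 = 374.1 kW

P_shaft ≈ 374 kW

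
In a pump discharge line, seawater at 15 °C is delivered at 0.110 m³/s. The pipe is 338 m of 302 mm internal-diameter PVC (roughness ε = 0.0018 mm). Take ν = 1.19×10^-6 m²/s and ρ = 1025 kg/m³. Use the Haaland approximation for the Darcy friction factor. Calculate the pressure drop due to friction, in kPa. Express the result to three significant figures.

Δp ≈ 18.6 kPa

V = 4Q/(πD²) = 4·0.110/(π·0.302²) = 1.536 m/s
Re = VD/ν = 1.536·0.302/1.19×10^-6 = 3.90×10^5 → turbulent
ε/D = 0.0018/302 = 5.96×10^-6
Haaland: f = 0.01372
h_f = f(L/D)V²/(2g) = 0.01372·(338/0.302)·1.536²/(2·9.81) = 1.846 m
Δp = ρg·h_f = 1025·9.81·1.846 = 18.56 kPa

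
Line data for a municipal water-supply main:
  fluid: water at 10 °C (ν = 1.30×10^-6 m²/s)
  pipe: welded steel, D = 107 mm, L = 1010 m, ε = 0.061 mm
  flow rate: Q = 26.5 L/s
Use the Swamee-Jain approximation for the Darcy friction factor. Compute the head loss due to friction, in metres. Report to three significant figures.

h_f ≈ 79.4 m

V = 4Q/(πD²) = 4·0.0265/(π·0.107²) = 2.947 m/s
Re = VD/ν = 2.947·0.107/1.30×10^-6 = 2.43×10^5 → turbulent
ε/D = 0.061/107 = 5.70×10^-4
Swamee-Jain: f = 0.01900
h_f = f(L/D)V²/(2g) = 0.01900·(1010/0.107)·2.947²/(2·9.81) = 79.39 m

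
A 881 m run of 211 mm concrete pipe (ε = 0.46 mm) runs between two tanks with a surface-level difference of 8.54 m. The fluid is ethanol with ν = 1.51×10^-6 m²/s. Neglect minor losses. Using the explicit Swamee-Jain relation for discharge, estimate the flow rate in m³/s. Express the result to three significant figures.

Q ≈ 0.0444 m³/s

Swamee-Jain (Type II): Q = -0.965·√(gD⁵h_f/L)·ln[ε/(3.7D) + √(3.17ν²L/(gD³h_f))]
√(gD⁵h_f/L) = √(9.81·0.211⁵·8.54/881) = 0.006306
ε/(3.7D) = 5.89×10^-4; √(3.17ν²L/(gD³h_f)) = 9.00×10^-5
Q = -0.965·0.006306·ln(6.792×10^-4) = 0.04439 m³/s
Check: V = 1.27 m/s, Re = 1.77×10^5, f = 0.02509, h_f = 8.61 m ≈ 8.54 m ✓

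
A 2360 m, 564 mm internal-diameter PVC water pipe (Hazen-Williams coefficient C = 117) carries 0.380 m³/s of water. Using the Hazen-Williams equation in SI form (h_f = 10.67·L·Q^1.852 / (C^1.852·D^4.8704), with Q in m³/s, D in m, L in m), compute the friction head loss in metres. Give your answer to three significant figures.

h_f = 10.67·2360·0.380^1.852 / (117^1.852·0.564^4.8704) = 10.09 m

h_f ≈ 10.1 m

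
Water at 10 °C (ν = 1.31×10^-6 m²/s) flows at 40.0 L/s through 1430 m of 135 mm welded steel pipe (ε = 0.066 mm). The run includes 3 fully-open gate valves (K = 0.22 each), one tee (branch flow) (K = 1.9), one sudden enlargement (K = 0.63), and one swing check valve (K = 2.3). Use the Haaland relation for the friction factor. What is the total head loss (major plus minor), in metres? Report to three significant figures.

H_L ≈ 78.3 m

V = 4Q/(πD²) = 2.794 m/s; V²/2g = 0.3980 m
Re = 2.88×10^5, ε/D = 4.89×10^-4 → f = 0.01806 (Haaland)
Major: h_f = f(L/D)·V²/2g = 0.01806·10593·0.3980 = 76.14 m
Minor: ΣK = 5.49; h_m = ΣK·V²/2g = 2.185 m
Total H_L = 76.14 + 2.185 = 78.32 m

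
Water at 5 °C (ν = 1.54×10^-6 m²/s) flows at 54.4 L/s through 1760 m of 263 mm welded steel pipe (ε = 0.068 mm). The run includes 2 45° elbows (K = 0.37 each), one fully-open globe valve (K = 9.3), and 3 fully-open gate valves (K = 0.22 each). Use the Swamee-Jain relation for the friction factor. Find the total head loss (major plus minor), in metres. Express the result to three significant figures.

H_L ≈ 6.66 m

V = 4Q/(πD²) = 1.001 m/s; V²/2g = 0.05111 m
Re = 1.71×10^5, ε/D = 2.59×10^-4 → f = 0.01787 (Swamee-Jain)
Major: h_f = f(L/D)·V²/2g = 0.01787·6692·0.05111 = 6.112 m
Minor: ΣK = 10.7; h_m = ΣK·V²/2g = 0.5469 m
Total H_L = 6.112 + 0.5469 = 6.659 m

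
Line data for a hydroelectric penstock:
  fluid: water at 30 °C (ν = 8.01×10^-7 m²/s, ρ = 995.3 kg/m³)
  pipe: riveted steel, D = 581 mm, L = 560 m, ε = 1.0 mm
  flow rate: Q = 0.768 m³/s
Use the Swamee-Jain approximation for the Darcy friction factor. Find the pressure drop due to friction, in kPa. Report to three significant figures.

V = 4Q/(πD²) = 4·0.768/(π·0.581²) = 2.897 m/s
Re = VD/ν = 2.897·0.581/8.01×10^-7 = 2.10×10^6 → turbulent
ε/D = 1.0/581 = 0.00172
Swamee-Jain: f = 0.02266
h_f = f(L/D)V²/(2g) = 0.02266·(560/0.581)·2.897²/(2·9.81) = 9.341 m
Δp = ρg·h_f = 995.3·9.81·9.341 = 91.21 kPa

Δp ≈ 91.2 kPa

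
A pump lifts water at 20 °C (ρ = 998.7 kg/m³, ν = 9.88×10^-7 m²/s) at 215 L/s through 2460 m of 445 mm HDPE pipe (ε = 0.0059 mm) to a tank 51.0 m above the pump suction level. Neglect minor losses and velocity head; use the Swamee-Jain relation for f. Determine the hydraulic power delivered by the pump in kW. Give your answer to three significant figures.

V = 4Q/(πD²) = 1.382 m/s; Re = 6.23×10^5; ε/D = 1.33×10^-5; f = 0.01283
h_f = f(L/D)V²/2g = 6.910 m
Total head H = z + h_f = 51.0 + 6.910 = 57.91 m
P_hyd = ρgQH = 998.7·9.81·0.215·57.91 = 122.0 kW

P_hyd ≈ 122 kW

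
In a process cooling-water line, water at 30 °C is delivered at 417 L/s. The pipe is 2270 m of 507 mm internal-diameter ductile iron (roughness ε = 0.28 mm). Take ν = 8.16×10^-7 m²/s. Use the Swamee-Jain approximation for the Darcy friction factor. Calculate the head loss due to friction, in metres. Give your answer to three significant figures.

V = 4Q/(πD²) = 4·0.417/(π·0.507²) = 2.066 m/s
Re = VD/ν = 2.066·0.507/8.16×10^-7 = 1.28×10^6 → turbulent
ε/D = 0.28/507 = 5.52×10^-4
Swamee-Jain: f = 0.01753
h_f = f(L/D)V²/(2g) = 0.01753·(2270/0.507)·2.066²/(2·9.81) = 17.07 m

h_f ≈ 17.1 m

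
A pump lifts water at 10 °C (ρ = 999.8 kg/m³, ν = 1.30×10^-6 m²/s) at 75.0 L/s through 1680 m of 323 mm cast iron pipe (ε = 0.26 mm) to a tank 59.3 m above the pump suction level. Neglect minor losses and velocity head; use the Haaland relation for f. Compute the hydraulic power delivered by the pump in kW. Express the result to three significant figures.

V = 4Q/(πD²) = 0.9153 m/s; Re = 2.27×10^5; ε/D = 8.05×10^-4; f = 0.01994
h_f = f(L/D)V²/2g = 4.429 m
Total head H = z + h_f = 59.3 + 4.429 = 63.73 m
P_hyd = ρgQH = 999.8·9.81·0.0750·63.73 = 46.88 kW

P_hyd ≈ 46.9 kW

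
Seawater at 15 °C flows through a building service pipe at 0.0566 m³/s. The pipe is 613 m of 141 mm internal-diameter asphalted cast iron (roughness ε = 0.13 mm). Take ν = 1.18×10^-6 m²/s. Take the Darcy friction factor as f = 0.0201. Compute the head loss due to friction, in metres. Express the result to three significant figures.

h_f ≈ 58.5 m

V = 4Q/(πD²) = 4·0.0566/(π·0.141²) = 3.625 m/s
h_f = f(L/D)V²/(2g) = 0.02010·(613/0.141)·3.625²/(2·9.81) = 58.52 m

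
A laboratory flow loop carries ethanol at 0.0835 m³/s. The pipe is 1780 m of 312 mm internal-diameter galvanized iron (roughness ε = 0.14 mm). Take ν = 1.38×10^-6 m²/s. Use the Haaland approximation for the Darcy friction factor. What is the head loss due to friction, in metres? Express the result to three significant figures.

h_f ≈ 6.25 m

V = 4Q/(πD²) = 4·0.0835/(π·0.312²) = 1.092 m/s
Re = VD/ν = 1.092·0.312/1.38×10^-6 = 2.47×10^5 → turbulent
ε/D = 0.14/312 = 4.49×10^-4
Haaland: f = 0.01803
h_f = f(L/D)V²/(2g) = 0.01803·(1780/0.312)·1.092²/(2·9.81) = 6.255 m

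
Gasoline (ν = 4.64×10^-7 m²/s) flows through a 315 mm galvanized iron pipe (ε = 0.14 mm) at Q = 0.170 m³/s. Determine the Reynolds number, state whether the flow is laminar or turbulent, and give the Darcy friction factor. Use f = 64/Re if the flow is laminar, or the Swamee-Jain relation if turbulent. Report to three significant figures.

V = 4Q/(πD²) = 2.181 m/s
Re = VD/ν = 2.181·0.315/4.64×10^-7 = 1.48×10^6
Re > 4000 → turbulent; ε/D = 4.44×10^-4
Swamee-Jain: f = 0.01673

Re ≈ 1.48×10^6; turbulent; f ≈ 0.0167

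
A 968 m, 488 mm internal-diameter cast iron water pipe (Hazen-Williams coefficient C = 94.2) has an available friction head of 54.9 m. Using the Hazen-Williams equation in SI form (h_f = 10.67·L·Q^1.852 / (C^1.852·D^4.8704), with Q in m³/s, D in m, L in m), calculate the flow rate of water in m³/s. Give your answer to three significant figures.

Rearranging: Q = [h_f·C^1.852·D^4.8704 / (10.67·L)]^(1/1.852)
Q = [54.9·94.2^1.852·0.488^4.8704 / (10.67·968)]^0.540 = 0.8444 m³/s

Q ≈ 0.844 m³/s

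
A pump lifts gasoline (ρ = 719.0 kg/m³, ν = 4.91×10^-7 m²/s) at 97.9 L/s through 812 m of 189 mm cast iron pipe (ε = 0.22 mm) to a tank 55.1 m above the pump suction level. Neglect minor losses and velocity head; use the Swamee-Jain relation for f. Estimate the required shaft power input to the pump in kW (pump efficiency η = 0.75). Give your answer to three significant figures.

V = 4Q/(πD²) = 3.490 m/s; Re = 1.34×10^6; ε/D = 0.00116; f = 0.02066
h_f = f(L/D)V²/2g = 55.09 m
Total head H = z + h_f = 55.1 + 55.09 = 110.2 m
P_hyd = ρgQH = 719.0·9.81·0.0979·110.2 = 76.09 kW
P_shaft = P_hyd/η = 76.09/0.75 = 101.4 kW

P_shaft ≈ 101 kW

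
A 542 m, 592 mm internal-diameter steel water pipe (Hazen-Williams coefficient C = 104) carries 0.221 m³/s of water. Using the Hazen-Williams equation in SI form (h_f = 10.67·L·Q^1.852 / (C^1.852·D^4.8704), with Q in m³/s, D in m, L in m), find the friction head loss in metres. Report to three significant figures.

h_f = 10.67·542·0.221^1.852 / (104^1.852·0.592^4.8704) = 0.8343 m

h_f ≈ 0.834 m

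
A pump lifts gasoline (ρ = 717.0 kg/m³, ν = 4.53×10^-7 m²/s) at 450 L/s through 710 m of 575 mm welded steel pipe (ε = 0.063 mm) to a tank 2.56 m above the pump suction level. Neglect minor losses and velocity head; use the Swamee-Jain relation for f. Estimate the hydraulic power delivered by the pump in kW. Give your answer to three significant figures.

V = 4Q/(πD²) = 1.733 m/s; Re = 2.20×10^6; ε/D = 1.10×10^-4; f = 0.01298
h_f = f(L/D)V²/2g = 2.453 m
Total head H = z + h_f = 2.56 + 2.453 = 5.013 m
P_hyd = ρgQH = 717.0·9.81·0.450·5.013 = 15.87 kW

P_hyd ≈ 15.9 kW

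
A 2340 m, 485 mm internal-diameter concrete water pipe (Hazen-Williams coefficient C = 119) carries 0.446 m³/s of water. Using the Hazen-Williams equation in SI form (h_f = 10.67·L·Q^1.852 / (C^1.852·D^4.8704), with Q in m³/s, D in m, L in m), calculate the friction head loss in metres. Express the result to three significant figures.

h_f ≈ 27.2 m

h_f = 10.67·2340·0.446^1.852 / (119^1.852·0.485^4.8704) = 27.20 m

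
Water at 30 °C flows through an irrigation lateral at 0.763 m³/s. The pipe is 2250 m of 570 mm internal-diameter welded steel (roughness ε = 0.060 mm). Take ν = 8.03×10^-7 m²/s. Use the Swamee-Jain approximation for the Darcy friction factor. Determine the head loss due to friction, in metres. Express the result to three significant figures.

h_f ≈ 23.3 m

V = 4Q/(πD²) = 4·0.763/(π·0.570²) = 2.990 m/s
Re = VD/ν = 2.990·0.570/8.03×10^-7 = 2.12×10^6 → turbulent
ε/D = 0.060/570 = 1.05×10^-4
Swamee-Jain: f = 0.01293
h_f = f(L/D)V²/(2g) = 0.01293·(2250/0.570)·2.990²/(2·9.81) = 23.26 m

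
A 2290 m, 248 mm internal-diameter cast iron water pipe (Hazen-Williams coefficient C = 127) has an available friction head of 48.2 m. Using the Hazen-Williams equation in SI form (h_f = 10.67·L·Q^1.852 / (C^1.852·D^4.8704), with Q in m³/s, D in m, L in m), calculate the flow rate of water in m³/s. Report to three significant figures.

Rearranging: Q = [h_f·C^1.852·D^4.8704 / (10.67·L)]^(1/1.852)
Q = [48.2·127^1.852·0.248^4.8704 / (10.67·2290)]^0.540 = 0.1124 m³/s

Q ≈ 0.112 m³/s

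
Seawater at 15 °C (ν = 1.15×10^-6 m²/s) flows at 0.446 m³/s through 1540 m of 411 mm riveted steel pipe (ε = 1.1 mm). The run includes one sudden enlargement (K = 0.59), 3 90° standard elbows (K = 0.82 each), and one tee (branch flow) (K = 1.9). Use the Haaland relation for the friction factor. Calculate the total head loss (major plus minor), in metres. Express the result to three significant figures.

V = 4Q/(πD²) = 3.362 m/s; V²/2g = 0.5760 m
Re = 1.20×10^6, ε/D = 0.00268 → f = 0.02551 (Haaland)
Major: h_f = f(L/D)·V²/2g = 0.02551·3747·0.5760 = 55.05 m
Minor: ΣK = 4.95; h_m = ΣK·V²/2g = 2.851 m
Total H_L = 55.05 + 2.851 = 57.90 m

H_L ≈ 57.9 m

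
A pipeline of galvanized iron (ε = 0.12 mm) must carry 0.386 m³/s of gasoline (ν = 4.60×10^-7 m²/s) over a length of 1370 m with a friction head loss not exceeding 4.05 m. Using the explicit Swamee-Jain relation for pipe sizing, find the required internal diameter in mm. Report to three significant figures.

D ≈ 578 mm

Swamee-Jain (Type III): D = 0.66·[ε^1.25·(LQ²/(gh_f))^4.75 + ν·Q^9.4·(L/(gh_f))^5.2]^0.04
LQ²/(gh_f) = 5.138; L/(gh_f) = 34.48
Term 1 = ε^1.25·(…)^4.75 = 0.0299; Term 2 = ν·Q^9.4·(…)^5.2 = 0.00592
D = 0.66·(0.0299 + 0.00592)^0.04 = 0.5777 m = 578 mm
Check: V = 1.47 m/s, Re = 1.85×10^6, f = 0.01445, h_f = 3.79 m ≈ 4.05 m ✓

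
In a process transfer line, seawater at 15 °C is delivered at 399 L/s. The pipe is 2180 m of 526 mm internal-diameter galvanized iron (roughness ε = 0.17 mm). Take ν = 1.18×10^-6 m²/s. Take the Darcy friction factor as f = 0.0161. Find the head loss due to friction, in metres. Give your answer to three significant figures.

V = 4Q/(πD²) = 4·0.399/(π·0.526²) = 1.836 m/s
h_f = f(L/D)V²/(2g) = 0.01610·(2180/0.526)·1.836²/(2·9.81) = 11.47 m

h_f ≈ 11.5 m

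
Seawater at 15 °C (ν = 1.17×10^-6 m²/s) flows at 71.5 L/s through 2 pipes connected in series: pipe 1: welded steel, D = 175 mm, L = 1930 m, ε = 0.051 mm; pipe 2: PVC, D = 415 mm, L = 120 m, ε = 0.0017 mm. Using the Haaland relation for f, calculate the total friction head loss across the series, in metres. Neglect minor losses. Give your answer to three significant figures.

H ≈ 80.6 m

Pipe 1: V = 2.973 m/s, Re = 4.45×10^5, ε/D = 2.91×10^-4, f = 0.01622, h_1 = f(L/D)V²/2g = 80.54 m
Pipe 2: V = 0.5286 m/s, Re = 1.87×10^5, ε/D = 4.10×10^-6, f = 0.01572, h_2 = f(L/D)V²/2g = 0.06473 m
Series → Q common, losses add: H = Σh = 80.61 m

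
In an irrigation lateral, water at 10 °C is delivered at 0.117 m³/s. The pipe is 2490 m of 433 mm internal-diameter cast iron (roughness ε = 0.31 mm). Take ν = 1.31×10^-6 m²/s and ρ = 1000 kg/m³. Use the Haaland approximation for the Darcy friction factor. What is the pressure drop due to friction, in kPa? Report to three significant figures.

Δp ≈ 35.2 kPa

V = 4Q/(πD²) = 4·0.117/(π·0.433²) = 0.7945 m/s
Re = VD/ν = 0.7945·0.433/1.31×10^-6 = 2.63×10^5 → turbulent
ε/D = 0.31/433 = 7.16×10^-4
Haaland: f = 0.01937
h_f = f(L/D)V²/(2g) = 0.01937·(2490/0.433)·0.7945²/(2·9.81) = 3.583 m
Δp = ρg·h_f = 1000·9.81·3.583 = 35.15 kPa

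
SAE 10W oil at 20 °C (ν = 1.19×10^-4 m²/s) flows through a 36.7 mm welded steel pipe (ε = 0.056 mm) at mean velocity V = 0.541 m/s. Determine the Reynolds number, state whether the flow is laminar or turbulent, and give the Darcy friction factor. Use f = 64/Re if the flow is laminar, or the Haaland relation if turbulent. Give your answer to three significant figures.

Re ≈ 167; laminar; f = 64/Re ≈ 0.384

Re = VD/ν = 0.5410·0.0367/1.19×10^-4 = 167
Re < 2300 → laminar → f = 64/Re = 0.3836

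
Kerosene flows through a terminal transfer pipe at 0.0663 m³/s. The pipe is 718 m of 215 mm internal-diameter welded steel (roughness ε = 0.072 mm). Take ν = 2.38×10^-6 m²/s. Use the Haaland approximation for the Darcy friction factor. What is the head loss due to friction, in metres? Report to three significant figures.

h_f ≈ 10.3 m

V = 4Q/(πD²) = 4·0.0663/(π·0.215²) = 1.826 m/s
Re = VD/ν = 1.826·0.215/2.38×10^-6 = 1.65×10^5 → turbulent
ε/D = 0.072/215 = 3.35×10^-4
Haaland: f = 0.01810
h_f = f(L/D)V²/(2g) = 0.01810·(718/0.215)·1.826²/(2·9.81) = 10.28 m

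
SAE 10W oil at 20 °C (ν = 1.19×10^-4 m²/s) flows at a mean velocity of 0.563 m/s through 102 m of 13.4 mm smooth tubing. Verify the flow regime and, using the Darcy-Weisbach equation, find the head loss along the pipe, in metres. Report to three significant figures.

h_f ≈ 124 m

Re = VD/ν = 0.563·0.01340/1.19×10^-4 = 63.4 → laminar (Re < 2300)
f = 64/Re = 1.010
h_f = f(L/D)V²/(2g) = 1.010·(102/0.01340)·0.563²/(2·9.81) = 124.1 m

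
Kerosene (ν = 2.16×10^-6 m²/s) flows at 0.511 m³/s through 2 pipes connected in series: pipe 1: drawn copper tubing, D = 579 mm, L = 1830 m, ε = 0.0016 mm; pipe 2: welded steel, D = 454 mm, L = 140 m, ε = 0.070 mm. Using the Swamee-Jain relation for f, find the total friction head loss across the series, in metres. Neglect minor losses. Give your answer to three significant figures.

H ≈ 10.2 m

Pipe 1: V = 1.941 m/s, Re = 5.20×10^5, ε/D = 2.76×10^-6, f = 0.01304, h_1 = f(L/D)V²/2g = 7.915 m
Pipe 2: V = 3.157 m/s, Re = 6.63×10^5, ε/D = 1.54×10^-4, f = 0.01468, h_2 = f(L/D)V²/2g = 2.299 m
Series → Q common, losses add: H = Σh = 10.21 m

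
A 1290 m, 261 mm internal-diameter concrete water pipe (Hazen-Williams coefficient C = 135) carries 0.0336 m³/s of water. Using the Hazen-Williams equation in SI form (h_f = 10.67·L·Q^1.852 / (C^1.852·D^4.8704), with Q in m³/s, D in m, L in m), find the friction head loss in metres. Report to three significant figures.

h_f ≈ 2.02 m

h_f = 10.67·1290·0.0336^1.852 / (135^1.852·0.261^4.8704) = 2.020 m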